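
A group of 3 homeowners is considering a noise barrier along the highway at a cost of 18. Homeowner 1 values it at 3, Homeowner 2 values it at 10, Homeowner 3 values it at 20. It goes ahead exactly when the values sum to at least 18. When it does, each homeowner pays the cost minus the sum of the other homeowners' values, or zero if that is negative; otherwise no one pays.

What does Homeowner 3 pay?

5

Total value 33 ≥ cost 18, so the project is built.
The other homeowners' values sum to 13.
Cost minus that sum is 18 - 13 = 5.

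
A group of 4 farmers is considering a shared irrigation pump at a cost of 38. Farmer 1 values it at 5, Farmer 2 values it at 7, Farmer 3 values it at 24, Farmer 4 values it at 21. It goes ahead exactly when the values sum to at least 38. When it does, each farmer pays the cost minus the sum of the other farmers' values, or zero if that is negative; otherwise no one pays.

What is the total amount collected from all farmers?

7

Total value 57 ≥ cost 38, so it is built.
Farmer 1: others sum to 52; max(0, 38 - 52) = 0.
Farmer 2: others sum to 50; max(0, 38 - 50) = 0.
Farmer 3: others sum to 33; max(0, 38 - 33) = 5.
Farmer 4: others sum to 36; max(0, 38 - 36) = 2.
Total collected = 0 + 0 + 5 + 2 = 7.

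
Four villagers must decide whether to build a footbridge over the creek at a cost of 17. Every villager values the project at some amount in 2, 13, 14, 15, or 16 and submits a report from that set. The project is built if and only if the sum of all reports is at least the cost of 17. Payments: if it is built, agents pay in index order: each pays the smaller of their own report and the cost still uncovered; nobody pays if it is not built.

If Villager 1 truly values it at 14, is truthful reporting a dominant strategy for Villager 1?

Consider the case where Villager 2 reports 2, Villager 3 reports 2 and Villager 4 reports 2.
Truthful report 14: project built, pays 14, utility 14 - 14 = 0.
Report 13 instead: project built, pays 13, utility 14 - 13 = 1.
Since 1 > 0, reporting 13 is strictly better here, so truthful reporting is not dominant.

No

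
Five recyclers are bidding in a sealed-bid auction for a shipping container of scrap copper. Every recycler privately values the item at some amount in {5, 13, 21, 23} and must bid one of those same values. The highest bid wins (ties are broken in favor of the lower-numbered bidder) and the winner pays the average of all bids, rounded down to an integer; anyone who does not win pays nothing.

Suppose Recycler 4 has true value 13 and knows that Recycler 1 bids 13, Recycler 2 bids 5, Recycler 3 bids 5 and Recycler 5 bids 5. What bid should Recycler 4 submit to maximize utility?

21

Bid 5: loses, pays 0, utility 0.
Bid 13: loses, pays 0, utility 0.
Bid 21: wins, pays 9, utility 13 - 9 = 4.
Bid 23: wins, pays 10, utility 13 - 10 = 3.
The best choice is 21 with utility 4.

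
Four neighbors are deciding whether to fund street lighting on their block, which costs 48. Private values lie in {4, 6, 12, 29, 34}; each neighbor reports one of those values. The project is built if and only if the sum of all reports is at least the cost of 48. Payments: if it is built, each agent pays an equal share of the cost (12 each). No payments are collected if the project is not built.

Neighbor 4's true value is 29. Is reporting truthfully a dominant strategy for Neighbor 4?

No

Consider the case where Neighbor 1 reports 4, Neighbor 2 reports 4 and Neighbor 3 reports 6.
Truthful report 29: project not built, utility 0.
Report 34 instead: project built, pays 12, utility 29 - 12 = 17.
Since 17 > 0, reporting 34 is strictly better here, so truthful reporting is not dominant.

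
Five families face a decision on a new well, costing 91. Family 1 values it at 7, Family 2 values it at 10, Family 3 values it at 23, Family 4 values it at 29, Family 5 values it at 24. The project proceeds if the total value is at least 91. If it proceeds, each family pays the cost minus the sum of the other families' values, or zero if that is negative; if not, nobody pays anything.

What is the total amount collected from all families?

83

Total value 93 ≥ cost 91, so it is built.
Family 1: others sum to 86; max(0, 91 - 86) = 5.
Family 2: others sum to 83; max(0, 91 - 83) = 8.
Family 3: others sum to 70; max(0, 91 - 70) = 21.
Family 4: others sum to 64; max(0, 91 - 64) = 27.
Family 5: others sum to 69; max(0, 91 - 69) = 22.
Total collected = 5 + 8 + 21 + 27 + 22 = 83.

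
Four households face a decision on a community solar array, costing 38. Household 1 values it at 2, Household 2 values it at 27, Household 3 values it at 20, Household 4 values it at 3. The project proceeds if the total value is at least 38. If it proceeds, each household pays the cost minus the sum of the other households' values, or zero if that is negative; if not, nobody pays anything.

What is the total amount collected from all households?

Total value 52 ≥ cost 38, so it is built.
Household 1: others sum to 50; max(0, 38 - 50) = 0.
Household 2: others sum to 25; max(0, 38 - 25) = 13.
Household 3: others sum to 32; max(0, 38 - 32) = 6.
Household 4: others sum to 49; max(0, 38 - 49) = 0.
Total collected = 0 + 13 + 6 + 0 = 19.

19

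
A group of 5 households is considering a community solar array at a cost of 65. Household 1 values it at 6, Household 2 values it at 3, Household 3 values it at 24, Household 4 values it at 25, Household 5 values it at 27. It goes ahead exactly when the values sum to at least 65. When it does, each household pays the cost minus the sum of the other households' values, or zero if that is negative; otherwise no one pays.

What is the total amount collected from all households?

16

Total value 85 ≥ cost 65, so it is built.
Household 1: others sum to 79; max(0, 65 - 79) = 0.
Household 2: others sum to 82; max(0, 65 - 82) = 0.
Household 3: others sum to 61; max(0, 65 - 61) = 4.
Household 4: others sum to 60; max(0, 65 - 60) = 5.
Household 5: others sum to 58; max(0, 65 - 58) = 7.
Total collected = 0 + 0 + 4 + 5 + 7 = 16.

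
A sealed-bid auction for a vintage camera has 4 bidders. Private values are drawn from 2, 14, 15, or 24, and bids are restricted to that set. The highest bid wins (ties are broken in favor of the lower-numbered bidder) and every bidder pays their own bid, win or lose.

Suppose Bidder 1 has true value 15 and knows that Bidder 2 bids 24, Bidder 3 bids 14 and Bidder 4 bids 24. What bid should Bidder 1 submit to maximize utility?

2

Bid 2: loses but pays 2, utility -2.
Bid 14: loses but pays 14, utility -14.
Bid 15: loses but pays 15, utility -15.
Bid 24: wins, pays 24, utility 15 - 24 = -9.
The best choice is 2 with utility -2.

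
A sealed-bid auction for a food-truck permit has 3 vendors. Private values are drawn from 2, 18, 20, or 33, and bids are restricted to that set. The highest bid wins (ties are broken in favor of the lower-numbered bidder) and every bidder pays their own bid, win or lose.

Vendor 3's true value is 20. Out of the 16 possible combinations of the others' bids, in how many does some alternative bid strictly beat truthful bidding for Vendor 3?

13

Others bid (2, 2): truth gives 0; bid 18 gives 2 > 0. Violating.
Others bid (2, 20): truth gives -20; bid 2 gives -2 > -20. Violating.
Others bid (2, 33): truth gives -20; bid 2 gives -2 > -20. Violating.
Others bid (18, 20): truth gives -20; bid 2 gives -2 > -20. Violating.
Others bid (2, 18): truth gives 0; no alternative beats it.
Others bid (18, 2): truth gives 0; no alternative beats it.
(Checking all 16 profiles: 13 have a profitable deviation, 3 do not.)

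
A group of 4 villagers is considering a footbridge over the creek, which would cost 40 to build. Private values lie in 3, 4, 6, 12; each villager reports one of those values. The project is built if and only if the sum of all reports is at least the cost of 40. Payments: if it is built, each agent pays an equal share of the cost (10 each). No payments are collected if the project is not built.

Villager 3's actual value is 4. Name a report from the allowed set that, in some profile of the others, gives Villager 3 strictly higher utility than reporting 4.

Suppose Villager 1 reports 12, Villager 2 reports 12 and Villager 4 reports 12.
Report 4: project built, pays 10, utility 4 - 10 = -6.
Report 3: project not built, utility 0.
So reporting 3 beats truth here (0 > -6).

3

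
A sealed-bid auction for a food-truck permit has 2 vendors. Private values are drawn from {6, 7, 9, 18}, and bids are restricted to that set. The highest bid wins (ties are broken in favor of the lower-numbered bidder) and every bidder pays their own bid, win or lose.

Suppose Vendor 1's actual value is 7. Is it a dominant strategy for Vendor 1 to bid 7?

Consider the case where Vendor 2 bids 6.
Truthful bid 7: wins, pays 7, utility 7 - 7 = 0.
Bid 6 instead: wins, pays 6, utility 7 - 6 = 1.
Since 1 > 0, bidding 6 is strictly better here, so truthful bidding is not dominant.

No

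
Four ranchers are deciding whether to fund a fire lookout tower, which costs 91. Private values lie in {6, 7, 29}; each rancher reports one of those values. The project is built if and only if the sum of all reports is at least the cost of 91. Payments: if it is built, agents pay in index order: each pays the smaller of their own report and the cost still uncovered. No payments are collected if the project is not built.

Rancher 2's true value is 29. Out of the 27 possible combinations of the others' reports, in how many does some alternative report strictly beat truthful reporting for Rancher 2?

1

Others report (29, 29, 29): truth gives 0; report 6 gives 23 > 0. Violating.
Others report (6, 6, 6): truth gives 0; no alternative beats it.
Others report (6, 6, 7): truth gives 0; no alternative beats it.
(Checking all 27 profiles: 1 has a profitable deviation, 26 do not.)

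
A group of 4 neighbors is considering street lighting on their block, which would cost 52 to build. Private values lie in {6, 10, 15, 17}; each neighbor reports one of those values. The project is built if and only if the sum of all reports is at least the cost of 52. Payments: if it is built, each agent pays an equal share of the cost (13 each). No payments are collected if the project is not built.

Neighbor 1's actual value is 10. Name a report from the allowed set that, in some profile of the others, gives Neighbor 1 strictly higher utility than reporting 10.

6

Suppose Neighbor 2 reports 10, Neighbor 3 reports 15 and Neighbor 4 reports 17.
Report 10: project built, pays 13, utility 10 - 13 = -3.
Report 6: project not built, utility 0.
So reporting 6 beats truth here (0 > -3).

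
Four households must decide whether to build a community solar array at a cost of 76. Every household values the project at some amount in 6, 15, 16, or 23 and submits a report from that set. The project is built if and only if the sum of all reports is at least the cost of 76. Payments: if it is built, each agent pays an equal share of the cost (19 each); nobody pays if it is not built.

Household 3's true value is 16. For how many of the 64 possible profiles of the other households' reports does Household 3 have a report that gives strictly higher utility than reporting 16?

7

Others report (15, 23, 23): truth gives -3; report 6 gives 0 > -3. Violating.
Others report (16, 23, 23): truth gives -3; report 6 gives 0 > -3. Violating.
Others report (23, 15, 23): truth gives -3; report 6 gives 0 > -3. Violating.
Others report (23, 16, 23): truth gives -3; report 6 gives 0 > -3. Violating.
Others report (6, 6, 6): truth gives 0; no alternative beats it.
Others report (6, 6, 15): truth gives 0; no alternative beats it.
(Checking all 64 profiles: 7 have a profitable deviation, 57 do not.)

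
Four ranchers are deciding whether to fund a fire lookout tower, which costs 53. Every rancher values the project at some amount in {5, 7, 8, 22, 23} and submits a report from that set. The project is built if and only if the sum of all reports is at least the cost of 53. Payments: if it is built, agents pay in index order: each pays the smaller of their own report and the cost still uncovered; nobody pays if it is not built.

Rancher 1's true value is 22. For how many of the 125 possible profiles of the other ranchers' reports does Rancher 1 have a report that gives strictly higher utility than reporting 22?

Others report (5, 22, 22): truth gives 0; report 5 gives 17 > 0. Violating.
Others report (5, 22, 23): truth gives 0; report 5 gives 17 > 0. Violating.
Others report (5, 23, 22): truth gives 0; report 5 gives 17 > 0. Violating.
Others report (5, 23, 23): truth gives 0; report 5 gives 17 > 0. Violating.
Others report (5, 5, 5): truth gives 0; no alternative beats it.
Others report (5, 5, 7): truth gives 0; no alternative beats it.
(Checking all 125 profiles: 44 have a profitable deviation, 81 do not.)

44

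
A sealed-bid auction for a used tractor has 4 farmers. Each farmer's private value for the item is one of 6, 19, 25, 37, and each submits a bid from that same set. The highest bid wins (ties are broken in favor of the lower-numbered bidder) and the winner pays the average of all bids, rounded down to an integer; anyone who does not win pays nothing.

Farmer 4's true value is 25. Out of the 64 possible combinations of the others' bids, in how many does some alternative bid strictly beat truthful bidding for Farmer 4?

13

Others bid (6, 6, 6): truth gives 15; bid 19 gives 16 > 15. Violating.
Others bid (6, 6, 25): truth gives 0; bid 37 gives 7 > 0. Violating.
Others bid (6, 19, 25): truth gives 0; bid 37 gives 4 > 0. Violating.
Others bid (6, 25, 6): truth gives 0; bid 37 gives 7 > 0. Violating.
Others bid (6, 6, 19): truth gives 11; no alternative beats it.
Others bid (6, 6, 37): truth gives 0; no alternative beats it.
(Checking all 64 profiles: 13 have a profitable deviation, 51 do not.)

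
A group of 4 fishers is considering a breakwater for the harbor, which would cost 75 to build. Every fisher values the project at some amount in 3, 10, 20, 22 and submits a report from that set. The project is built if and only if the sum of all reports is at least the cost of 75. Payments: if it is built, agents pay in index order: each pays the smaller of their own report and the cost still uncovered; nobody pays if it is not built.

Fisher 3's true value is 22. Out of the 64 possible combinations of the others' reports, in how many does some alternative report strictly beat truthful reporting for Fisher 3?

Others report (20, 20, 20): truth gives 0; report 20 gives 2 > 0. Violating.
Others report (20, 20, 22): truth gives 0; report 20 gives 2 > 0. Violating.
Others report (20, 22, 20): truth gives 0; report 20 gives 2 > 0. Violating.
Others report (20, 22, 22): truth gives 0; report 20 gives 2 > 0. Violating.
Others report (3, 3, 3): truth gives 0; no alternative beats it.
Others report (3, 3, 10): truth gives 0; no alternative beats it.
(Checking all 64 profiles: 8 have a profitable deviation, 56 do not.)

8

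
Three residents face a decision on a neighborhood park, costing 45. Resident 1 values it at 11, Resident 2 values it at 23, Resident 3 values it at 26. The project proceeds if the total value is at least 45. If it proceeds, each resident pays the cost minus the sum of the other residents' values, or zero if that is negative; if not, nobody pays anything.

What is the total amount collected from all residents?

Total value 60 ≥ cost 45, so it is built.
Resident 1: others sum to 49; max(0, 45 - 49) = 0.
Resident 2: others sum to 37; max(0, 45 - 37) = 8.
Resident 3: others sum to 34; max(0, 45 - 34) = 11.
Total collected = 0 + 8 + 11 = 19.

19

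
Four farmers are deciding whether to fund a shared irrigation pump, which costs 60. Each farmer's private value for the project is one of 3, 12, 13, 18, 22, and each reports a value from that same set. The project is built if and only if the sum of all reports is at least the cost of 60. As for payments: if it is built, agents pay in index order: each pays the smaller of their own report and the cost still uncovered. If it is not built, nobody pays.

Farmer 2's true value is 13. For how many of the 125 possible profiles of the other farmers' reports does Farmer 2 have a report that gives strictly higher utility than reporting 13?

35

Others report (12, 18, 18): truth gives 0; report 12 gives 1 > 0. Violating.
Others report (12, 18, 22): truth gives 0; report 12 gives 1 > 0. Violating.
Others report (12, 22, 18): truth gives 0; report 12 gives 1 > 0. Violating.
Others report (12, 22, 22): truth gives 0; report 12 gives 1 > 0. Violating.
Others report (3, 3, 3): truth gives 0; no alternative beats it.
Others report (3, 3, 12): truth gives 0; no alternative beats it.
(Checking all 125 profiles: 35 have a profitable deviation, 90 do not.)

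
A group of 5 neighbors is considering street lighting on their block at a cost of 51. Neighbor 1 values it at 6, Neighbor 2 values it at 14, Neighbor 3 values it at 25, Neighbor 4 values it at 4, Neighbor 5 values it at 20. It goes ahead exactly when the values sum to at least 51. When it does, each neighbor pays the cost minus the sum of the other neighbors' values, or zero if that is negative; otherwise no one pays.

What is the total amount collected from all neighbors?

9

Total value 69 ≥ cost 51, so it is built.
Neighbor 1: others sum to 63; max(0, 51 - 63) = 0.
Neighbor 2: others sum to 55; max(0, 51 - 55) = 0.
Neighbor 3: others sum to 44; max(0, 51 - 44) = 7.
Neighbor 4: others sum to 65; max(0, 51 - 65) = 0.
Neighbor 5: others sum to 49; max(0, 51 - 49) = 2.
Total collected = 0 + 0 + 7 + 0 + 2 = 9.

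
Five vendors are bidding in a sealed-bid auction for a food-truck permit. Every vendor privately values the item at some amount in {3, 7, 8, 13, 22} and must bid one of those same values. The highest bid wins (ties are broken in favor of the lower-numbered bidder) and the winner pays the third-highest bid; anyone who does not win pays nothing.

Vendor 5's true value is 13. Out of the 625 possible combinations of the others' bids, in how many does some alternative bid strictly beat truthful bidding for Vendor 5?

108

Others bid (3, 3, 3, 13): truth gives 0; bid 22 gives 10 > 0. Violating.
Others bid (3, 3, 7, 13): truth gives 0; bid 22 gives 6 > 0. Violating.
Others bid (3, 3, 8, 13): truth gives 0; bid 22 gives 5 > 0. Violating.
Others bid (3, 3, 13, 3): truth gives 0; bid 22 gives 10 > 0. Violating.
Others bid (3, 3, 3, 3): truth gives 10; no alternative beats it.
Others bid (3, 3, 3, 7): truth gives 10; no alternative beats it.
(Checking all 625 profiles: 108 have a profitable deviation, 517 do not.)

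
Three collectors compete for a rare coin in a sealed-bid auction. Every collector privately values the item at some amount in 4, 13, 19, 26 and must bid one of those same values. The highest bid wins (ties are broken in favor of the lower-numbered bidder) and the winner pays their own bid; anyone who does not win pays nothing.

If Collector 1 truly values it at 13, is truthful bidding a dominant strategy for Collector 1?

No

Consider the case where Collector 2 bids 4 and Collector 3 bids 4.
Truthful bid 13: wins, pays 13, utility 13 - 13 = 0.
Bid 4 instead: wins, pays 4, utility 13 - 4 = 9.
Since 9 > 0, bidding 4 is strictly better here, so truthful bidding is not dominant.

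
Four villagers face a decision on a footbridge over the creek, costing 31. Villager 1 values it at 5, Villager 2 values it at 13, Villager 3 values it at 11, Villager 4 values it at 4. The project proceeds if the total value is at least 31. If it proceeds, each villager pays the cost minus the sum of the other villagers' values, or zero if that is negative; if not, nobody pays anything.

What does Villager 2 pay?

11

Total value 33 ≥ cost 31, so the project is built.
The other villagers' values sum to 20.
Cost minus that sum is 31 - 20 = 11.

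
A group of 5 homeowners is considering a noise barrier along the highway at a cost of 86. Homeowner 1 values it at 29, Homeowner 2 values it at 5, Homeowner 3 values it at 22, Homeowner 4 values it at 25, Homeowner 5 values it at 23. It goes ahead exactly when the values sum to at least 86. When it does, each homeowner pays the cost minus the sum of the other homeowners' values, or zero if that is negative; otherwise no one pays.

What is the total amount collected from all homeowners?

Total value 104 ≥ cost 86, so it is built.
Homeowner 1: others sum to 75; max(0, 86 - 75) = 11.
Homeowner 2: others sum to 99; max(0, 86 - 99) = 0.
Homeowner 3: others sum to 82; max(0, 86 - 82) = 4.
Homeowner 4: others sum to 79; max(0, 86 - 79) = 7.
Homeowner 5: others sum to 81; max(0, 86 - 81) = 5.
Total collected = 11 + 0 + 4 + 7 + 5 = 27.

27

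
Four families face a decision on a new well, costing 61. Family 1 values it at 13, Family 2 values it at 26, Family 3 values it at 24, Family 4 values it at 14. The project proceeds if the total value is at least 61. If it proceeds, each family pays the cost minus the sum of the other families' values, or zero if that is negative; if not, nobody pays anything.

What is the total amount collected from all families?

Total value 77 ≥ cost 61, so it is built.
Family 1: others sum to 64; max(0, 61 - 64) = 0.
Family 2: others sum to 51; max(0, 61 - 51) = 10.
Family 3: others sum to 53; max(0, 61 - 53) = 8.
Family 4: others sum to 63; max(0, 61 - 63) = 0.
Total collected = 0 + 10 + 8 + 0 = 18.

18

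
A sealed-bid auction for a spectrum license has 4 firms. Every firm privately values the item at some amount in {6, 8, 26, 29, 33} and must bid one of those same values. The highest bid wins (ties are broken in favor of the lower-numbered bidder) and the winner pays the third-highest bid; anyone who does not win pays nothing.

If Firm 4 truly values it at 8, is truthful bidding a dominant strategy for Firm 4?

Consider the case where Firm 1 bids 6, Firm 2 bids 6 and Firm 3 bids 8.
Truthful bid 8: loses, pays 0, utility 0.
Bid 26 instead: wins, pays 6, utility 8 - 6 = 2.
Since 2 > 0, bidding 26 is strictly better here, so truthful bidding is not dominant.

No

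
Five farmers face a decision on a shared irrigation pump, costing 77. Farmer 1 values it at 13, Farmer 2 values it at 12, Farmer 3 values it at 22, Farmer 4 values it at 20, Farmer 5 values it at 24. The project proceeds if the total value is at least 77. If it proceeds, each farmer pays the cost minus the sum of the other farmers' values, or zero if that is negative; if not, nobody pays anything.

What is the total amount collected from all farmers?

24

Total value 91 ≥ cost 77, so it is built.
Farmer 1: others sum to 78; max(0, 77 - 78) = 0.
Farmer 2: others sum to 79; max(0, 77 - 79) = 0.
Farmer 3: others sum to 69; max(0, 77 - 69) = 8.
Farmer 4: others sum to 71; max(0, 77 - 71) = 6.
Farmer 5: others sum to 67; max(0, 77 - 67) = 10.
Total collected = 0 + 0 + 8 + 6 + 10 = 24.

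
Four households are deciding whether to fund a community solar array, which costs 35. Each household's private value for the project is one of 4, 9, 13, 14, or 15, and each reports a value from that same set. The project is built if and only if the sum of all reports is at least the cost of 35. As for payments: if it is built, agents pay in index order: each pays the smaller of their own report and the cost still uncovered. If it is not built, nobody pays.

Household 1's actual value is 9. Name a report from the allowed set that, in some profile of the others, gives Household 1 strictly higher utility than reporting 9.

Suppose Household 2 reports 4, Household 3 reports 13 and Household 4 reports 14.
Report 9: project built, pays 9, utility 9 - 9 = 0.
Report 4: project built, pays 4, utility 9 - 4 = 5.
So reporting 4 beats truth here (5 > 0).

4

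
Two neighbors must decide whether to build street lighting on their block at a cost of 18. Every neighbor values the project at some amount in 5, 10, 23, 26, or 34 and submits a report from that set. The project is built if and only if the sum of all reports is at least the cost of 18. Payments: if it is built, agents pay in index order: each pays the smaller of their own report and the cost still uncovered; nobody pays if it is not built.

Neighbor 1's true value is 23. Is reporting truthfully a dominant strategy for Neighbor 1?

No

Consider the case where Neighbor 2 reports 10.
Truthful report 23: project built, pays 18, utility 23 - 18 = 5.
Report 10 instead: project built, pays 10, utility 23 - 10 = 13.
Since 13 > 5, reporting 10 is strictly better here, so truthful reporting is not dominant.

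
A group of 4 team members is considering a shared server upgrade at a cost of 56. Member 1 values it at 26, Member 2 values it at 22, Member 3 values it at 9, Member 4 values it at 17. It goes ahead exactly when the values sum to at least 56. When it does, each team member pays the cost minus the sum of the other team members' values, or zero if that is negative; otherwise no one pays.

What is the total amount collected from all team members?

Total value 74 ≥ cost 56, so it is built.
Member 1: others sum to 48; max(0, 56 - 48) = 8.
Member 2: others sum to 52; max(0, 56 - 52) = 4.
Member 3: others sum to 65; max(0, 56 - 65) = 0.
Member 4: others sum to 57; max(0, 56 - 57) = 0.
Total collected = 8 + 4 + 0 + 0 = 12.

12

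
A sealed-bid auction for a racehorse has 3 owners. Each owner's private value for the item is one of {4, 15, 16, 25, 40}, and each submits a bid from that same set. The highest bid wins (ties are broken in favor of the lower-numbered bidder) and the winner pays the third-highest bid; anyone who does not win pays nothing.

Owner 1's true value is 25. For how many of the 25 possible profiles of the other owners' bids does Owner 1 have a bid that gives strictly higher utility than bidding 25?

Others bid (4, 40): truth gives 0; bid 40 gives 21 > 0. Violating.
Others bid (15, 40): truth gives 0; bid 40 gives 10 > 0. Violating.
Others bid (16, 40): truth gives 0; bid 40 gives 9 > 0. Violating.
Others bid (40, 4): truth gives 0; bid 40 gives 21 > 0. Violating.
Others bid (4, 4): truth gives 21; no alternative beats it.
Others bid (4, 15): truth gives 21; no alternative beats it.
(Checking all 25 profiles: 6 have a profitable deviation, 19 do not.)

6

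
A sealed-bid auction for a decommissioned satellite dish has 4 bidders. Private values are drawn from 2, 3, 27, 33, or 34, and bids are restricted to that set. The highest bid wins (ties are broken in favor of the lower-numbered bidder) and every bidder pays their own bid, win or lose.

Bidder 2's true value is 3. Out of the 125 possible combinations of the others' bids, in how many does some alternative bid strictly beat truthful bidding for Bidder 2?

Others bid (2, 2, 27): truth gives -3; bid 2 gives -2 > -3. Violating.
Others bid (2, 2, 33): truth gives -3; bid 2 gives -2 > -3. Violating.
Others bid (2, 2, 34): truth gives -3; bid 2 gives -2 > -3. Violating.
Others bid (2, 3, 27): truth gives -3; bid 2 gives -2 > -3. Violating.
Others bid (2, 2, 2): truth gives 0; no alternative beats it.
Others bid (2, 2, 3): truth gives 0; no alternative beats it.
(Checking all 125 profiles: 121 have a profitable deviation, 4 do not.)

121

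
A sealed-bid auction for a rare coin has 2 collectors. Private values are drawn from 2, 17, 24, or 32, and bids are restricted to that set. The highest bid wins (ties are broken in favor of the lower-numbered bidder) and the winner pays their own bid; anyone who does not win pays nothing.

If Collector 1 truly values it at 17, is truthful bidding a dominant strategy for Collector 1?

No

Consider the case where Collector 2 bids 2.
Truthful bid 17: wins, pays 17, utility 17 - 17 = 0.
Bid 2 instead: wins, pays 2, utility 17 - 2 = 15.
Since 15 > 0, bidding 2 is strictly better here, so truthful bidding is not dominant.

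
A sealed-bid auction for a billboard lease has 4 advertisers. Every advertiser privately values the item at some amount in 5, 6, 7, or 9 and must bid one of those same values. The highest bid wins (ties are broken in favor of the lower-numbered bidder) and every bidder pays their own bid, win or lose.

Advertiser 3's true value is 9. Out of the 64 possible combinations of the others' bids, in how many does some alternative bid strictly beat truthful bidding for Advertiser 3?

40

Others bid (5, 5, 5): truth gives 0; bid 6 gives 3 > 0. Violating.
Others bid (5, 5, 6): truth gives 0; bid 6 gives 3 > 0. Violating.
Others bid (5, 5, 7): truth gives 0; bid 7 gives 2 > 0. Violating.
Others bid (5, 6, 5): truth gives 0; bid 7 gives 2 > 0. Violating.
Others bid (5, 5, 9): truth gives 0; no alternative beats it.
Others bid (5, 6, 9): truth gives 0; no alternative beats it.
(Checking all 64 profiles: 40 have a profitable deviation, 24 do not.)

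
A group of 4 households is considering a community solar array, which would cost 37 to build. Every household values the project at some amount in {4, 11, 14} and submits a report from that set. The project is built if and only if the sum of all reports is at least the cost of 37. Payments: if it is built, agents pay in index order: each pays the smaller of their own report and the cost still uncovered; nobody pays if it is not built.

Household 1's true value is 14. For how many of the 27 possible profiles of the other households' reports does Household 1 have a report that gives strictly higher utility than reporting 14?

Others report (4, 11, 11): truth gives 0; report 11 gives 3 > 0. Violating.
Others report (4, 11, 14): truth gives 0; report 11 gives 3 > 0. Violating.
Others report (4, 14, 11): truth gives 0; report 11 gives 3 > 0. Violating.
Others report (4, 14, 14): truth gives 0; report 11 gives 3 > 0. Violating.
Others report (4, 4, 4): truth gives 0; no alternative beats it.
Others report (4, 4, 11): truth gives 0; no alternative beats it.
(Checking all 27 profiles: 20 have a profitable deviation, 7 do not.)

20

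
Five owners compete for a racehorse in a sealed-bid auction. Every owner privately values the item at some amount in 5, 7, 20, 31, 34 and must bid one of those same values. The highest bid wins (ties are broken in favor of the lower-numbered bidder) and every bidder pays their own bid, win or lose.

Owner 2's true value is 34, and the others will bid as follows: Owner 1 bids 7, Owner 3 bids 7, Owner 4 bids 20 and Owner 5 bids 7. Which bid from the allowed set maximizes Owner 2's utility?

20

Bid 5: loses but pays 5, utility -5.
Bid 7: loses but pays 7, utility -7.
Bid 20: wins, pays 20, utility 34 - 20 = 14.
Bid 31: wins, pays 31, utility 34 - 31 = 3.
Bid 34: wins, pays 34, utility 34 - 34 = 0.
The best choice is 20 with utility 14.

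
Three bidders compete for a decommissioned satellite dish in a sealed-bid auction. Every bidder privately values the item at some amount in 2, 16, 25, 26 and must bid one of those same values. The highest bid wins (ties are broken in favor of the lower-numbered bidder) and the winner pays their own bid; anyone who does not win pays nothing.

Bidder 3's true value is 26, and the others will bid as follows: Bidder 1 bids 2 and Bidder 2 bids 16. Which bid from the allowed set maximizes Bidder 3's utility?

Bid 2: loses, pays 0, utility 0.
Bid 16: loses, pays 0, utility 0.
Bid 25: wins, pays 25, utility 26 - 25 = 1.
Bid 26: wins, pays 26, utility 26 - 26 = 0.
The best choice is 25 with utility 1.

25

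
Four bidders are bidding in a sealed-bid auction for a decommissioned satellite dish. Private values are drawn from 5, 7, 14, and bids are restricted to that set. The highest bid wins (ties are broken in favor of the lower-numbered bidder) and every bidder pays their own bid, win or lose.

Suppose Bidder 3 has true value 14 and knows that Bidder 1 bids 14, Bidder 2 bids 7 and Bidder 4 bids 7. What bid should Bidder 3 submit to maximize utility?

5

Bid 5: loses but pays 5, utility -5.
Bid 7: loses but pays 7, utility -7.
Bid 14: loses but pays 14, utility -14.
The best choice is 5 with utility -5.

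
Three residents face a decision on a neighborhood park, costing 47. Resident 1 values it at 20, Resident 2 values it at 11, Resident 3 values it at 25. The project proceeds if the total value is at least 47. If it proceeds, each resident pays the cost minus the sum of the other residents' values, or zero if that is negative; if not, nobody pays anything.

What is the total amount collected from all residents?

29

Total value 56 ≥ cost 47, so it is built.
Resident 1: others sum to 36; max(0, 47 - 36) = 11.
Resident 2: others sum to 45; max(0, 47 - 45) = 2.
Resident 3: others sum to 31; max(0, 47 - 31) = 16.
Total collected = 11 + 2 + 16 = 29.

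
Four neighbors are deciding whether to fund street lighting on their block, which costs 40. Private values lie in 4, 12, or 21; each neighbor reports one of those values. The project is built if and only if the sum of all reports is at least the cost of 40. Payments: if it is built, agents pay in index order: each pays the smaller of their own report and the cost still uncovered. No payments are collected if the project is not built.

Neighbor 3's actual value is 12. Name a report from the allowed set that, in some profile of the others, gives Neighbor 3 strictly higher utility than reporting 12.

Suppose Neighbor 1 reports 4, Neighbor 2 reports 12 and Neighbor 4 reports 21.
Report 12: project built, pays 12, utility 12 - 12 = 0.
Report 4: project built, pays 4, utility 12 - 4 = 8.
So reporting 4 beats truth here (8 > 0).

4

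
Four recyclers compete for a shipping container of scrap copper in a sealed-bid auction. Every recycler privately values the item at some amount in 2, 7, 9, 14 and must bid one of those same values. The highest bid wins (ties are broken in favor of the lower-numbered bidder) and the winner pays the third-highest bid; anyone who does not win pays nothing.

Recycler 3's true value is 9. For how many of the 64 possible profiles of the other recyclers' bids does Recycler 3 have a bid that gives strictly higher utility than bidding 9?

12

Others bid (2, 2, 14): truth gives 0; bid 14 gives 7 > 0. Violating.
Others bid (2, 7, 14): truth gives 0; bid 14 gives 2 > 0. Violating.
Others bid (2, 9, 2): truth gives 0; bid 14 gives 7 > 0. Violating.
Others bid (2, 9, 7): truth gives 0; bid 14 gives 2 > 0. Violating.
Others bid (2, 2, 2): truth gives 7; no alternative beats it.
Others bid (2, 2, 7): truth gives 7; no alternative beats it.
(Checking all 64 profiles: 12 have a profitable deviation, 52 do not.)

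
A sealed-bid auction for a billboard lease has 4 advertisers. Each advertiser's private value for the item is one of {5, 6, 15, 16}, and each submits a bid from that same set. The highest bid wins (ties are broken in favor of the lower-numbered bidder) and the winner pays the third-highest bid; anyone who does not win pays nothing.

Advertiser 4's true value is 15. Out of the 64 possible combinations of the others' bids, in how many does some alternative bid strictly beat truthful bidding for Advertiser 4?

Others bid (5, 5, 15): truth gives 0; bid 16 gives 10 > 0. Violating.
Others bid (5, 6, 15): truth gives 0; bid 16 gives 9 > 0. Violating.
Others bid (5, 15, 5): truth gives 0; bid 16 gives 10 > 0. Violating.
Others bid (5, 15, 6): truth gives 0; bid 16 gives 9 > 0. Violating.
Others bid (5, 5, 5): truth gives 10; no alternative beats it.
Others bid (5, 5, 6): truth gives 10; no alternative beats it.
(Checking all 64 profiles: 12 have a profitable deviation, 52 do not.)

12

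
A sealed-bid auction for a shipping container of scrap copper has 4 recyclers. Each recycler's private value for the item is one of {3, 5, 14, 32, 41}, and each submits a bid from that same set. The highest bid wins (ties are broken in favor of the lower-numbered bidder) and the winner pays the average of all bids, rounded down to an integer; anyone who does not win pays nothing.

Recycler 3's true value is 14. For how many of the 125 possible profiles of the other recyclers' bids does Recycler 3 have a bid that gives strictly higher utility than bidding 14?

8

Others bid (3, 3, 3): truth gives 9; bid 5 gives 11 > 9. Violating.
Others bid (3, 3, 5): truth gives 8; bid 5 gives 10 > 8. Violating.
Others bid (3, 14, 3): truth gives 0; bid 32 gives 1 > 0. Violating.
Others bid (3, 14, 5): truth gives 0; bid 32 gives 1 > 0. Violating.
Others bid (3, 3, 14): truth gives 6; no alternative beats it.
Others bid (3, 3, 32): truth gives 0; no alternative beats it.
(Checking all 125 profiles: 8 have a profitable deviation, 117 do not.)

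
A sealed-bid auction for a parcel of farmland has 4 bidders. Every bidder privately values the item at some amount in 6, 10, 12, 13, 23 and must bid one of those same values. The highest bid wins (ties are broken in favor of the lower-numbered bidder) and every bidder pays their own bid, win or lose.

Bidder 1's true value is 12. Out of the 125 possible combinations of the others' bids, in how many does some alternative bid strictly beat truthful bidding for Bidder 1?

106

Others bid (6, 6, 6): truth gives 0; bid 6 gives 6 > 0. Violating.
Others bid (6, 6, 10): truth gives 0; bid 10 gives 2 > 0. Violating.
Others bid (6, 6, 13): truth gives -12; bid 13 gives -1 > -12. Violating.
Others bid (6, 6, 23): truth gives -12; bid 6 gives -6 > -12. Violating.
Others bid (6, 6, 12): truth gives 0; no alternative beats it.
Others bid (6, 10, 12): truth gives 0; no alternative beats it.
(Checking all 125 profiles: 106 have a profitable deviation, 19 do not.)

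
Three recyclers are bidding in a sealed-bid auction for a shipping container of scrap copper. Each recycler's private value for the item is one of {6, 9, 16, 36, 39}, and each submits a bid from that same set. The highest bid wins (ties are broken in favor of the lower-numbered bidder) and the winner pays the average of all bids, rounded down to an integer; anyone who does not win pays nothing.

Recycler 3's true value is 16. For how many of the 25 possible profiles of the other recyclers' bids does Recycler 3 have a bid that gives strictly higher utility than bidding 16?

1

Others bid (6, 6): truth gives 7; bid 9 gives 9 > 7. Violating.
Others bid (6, 9): truth gives 6; no alternative beats it.
Others bid (6, 16): truth gives 0; no alternative beats it.
(Checking all 25 profiles: 1 has a profitable deviation, 24 do not.)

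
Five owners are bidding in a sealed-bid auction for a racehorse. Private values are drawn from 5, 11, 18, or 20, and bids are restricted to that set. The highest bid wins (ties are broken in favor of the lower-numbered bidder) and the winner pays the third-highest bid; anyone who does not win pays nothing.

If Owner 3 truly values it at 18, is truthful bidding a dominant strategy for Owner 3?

Consider the case where Owner 1 bids 5, Owner 2 bids 5, Owner 4 bids 5 and Owner 5 bids 20.
Truthful bid 18: loses, pays 0, utility 0.
Bid 20 instead: wins, pays 5, utility 18 - 5 = 13.
Since 13 > 0, bidding 20 is strictly better here, so truthful bidding is not dominant.

No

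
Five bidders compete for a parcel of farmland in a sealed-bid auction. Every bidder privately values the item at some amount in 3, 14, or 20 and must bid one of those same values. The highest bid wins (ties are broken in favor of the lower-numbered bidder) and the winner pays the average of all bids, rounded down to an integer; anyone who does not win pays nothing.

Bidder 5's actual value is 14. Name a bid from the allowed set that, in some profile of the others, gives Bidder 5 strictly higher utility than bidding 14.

20

Suppose Bidder 1 bids 3, Bidder 2 bids 3, Bidder 3 bids 3 and Bidder 4 bids 14.
Bid 14: loses, pays 0, utility 0.
Bid 20: wins, pays 8, utility 14 - 8 = 6.
So bidding 20 beats truth here (6 > 0).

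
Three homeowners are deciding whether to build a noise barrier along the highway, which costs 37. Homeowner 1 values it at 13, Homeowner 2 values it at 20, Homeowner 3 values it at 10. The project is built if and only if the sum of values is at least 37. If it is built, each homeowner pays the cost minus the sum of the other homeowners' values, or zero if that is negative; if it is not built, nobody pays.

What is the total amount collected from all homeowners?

Total value 43 ≥ cost 37, so it is built.
Homeowner 1: others sum to 30; max(0, 37 - 30) = 7.
Homeowner 2: others sum to 23; max(0, 37 - 23) = 14.
Homeowner 3: others sum to 33; max(0, 37 - 33) = 4.
Total collected = 7 + 14 + 4 = 25.

25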